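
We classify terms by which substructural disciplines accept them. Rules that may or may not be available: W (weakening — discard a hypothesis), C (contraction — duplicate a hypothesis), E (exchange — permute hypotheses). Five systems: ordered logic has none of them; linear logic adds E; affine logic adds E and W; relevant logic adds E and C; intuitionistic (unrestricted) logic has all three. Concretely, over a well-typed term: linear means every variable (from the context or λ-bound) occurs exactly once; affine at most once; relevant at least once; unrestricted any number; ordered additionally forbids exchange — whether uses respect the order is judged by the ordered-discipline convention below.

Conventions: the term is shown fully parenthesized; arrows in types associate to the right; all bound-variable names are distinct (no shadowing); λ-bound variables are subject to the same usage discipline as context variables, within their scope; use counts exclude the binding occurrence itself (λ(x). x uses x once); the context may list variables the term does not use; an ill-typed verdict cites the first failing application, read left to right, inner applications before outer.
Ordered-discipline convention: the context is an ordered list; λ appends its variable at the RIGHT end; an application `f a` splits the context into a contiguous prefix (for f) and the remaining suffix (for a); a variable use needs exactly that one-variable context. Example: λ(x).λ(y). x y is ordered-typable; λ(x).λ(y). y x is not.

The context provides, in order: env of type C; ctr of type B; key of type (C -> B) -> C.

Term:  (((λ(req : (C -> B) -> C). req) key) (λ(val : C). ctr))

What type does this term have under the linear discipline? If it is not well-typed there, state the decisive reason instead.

not well-typed under linear — needs weakening: env, val unused
variable uses: env=0; ctr=1; key=1; req (bound)=1; val (bound)=0
left-to-right use order: req, key, ctr
typing: well-typed — term : C
across the five disciplines: ordered ✗, linear ✗, affine ✓, relevant ✗, unrestricted ✓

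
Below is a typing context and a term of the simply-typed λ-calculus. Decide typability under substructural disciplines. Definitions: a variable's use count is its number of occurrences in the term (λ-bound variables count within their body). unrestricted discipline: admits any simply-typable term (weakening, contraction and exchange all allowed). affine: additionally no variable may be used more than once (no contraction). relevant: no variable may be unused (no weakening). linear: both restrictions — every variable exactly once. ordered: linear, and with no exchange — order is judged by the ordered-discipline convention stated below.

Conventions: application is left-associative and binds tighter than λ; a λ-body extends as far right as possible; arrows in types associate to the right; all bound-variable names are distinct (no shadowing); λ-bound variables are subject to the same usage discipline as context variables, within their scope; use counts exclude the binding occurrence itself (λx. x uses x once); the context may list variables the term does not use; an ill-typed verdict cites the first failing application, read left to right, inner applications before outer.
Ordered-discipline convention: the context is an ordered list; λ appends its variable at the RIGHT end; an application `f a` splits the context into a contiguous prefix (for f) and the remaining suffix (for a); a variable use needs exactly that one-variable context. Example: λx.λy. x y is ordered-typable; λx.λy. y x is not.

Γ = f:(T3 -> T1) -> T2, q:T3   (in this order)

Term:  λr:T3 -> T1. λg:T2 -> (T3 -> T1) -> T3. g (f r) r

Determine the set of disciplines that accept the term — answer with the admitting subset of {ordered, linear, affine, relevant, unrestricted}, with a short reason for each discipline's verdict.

admitted by: unrestricted
use counts: f ×1; q ×0; r (bound) ×2; g (bound) ×1
order of uses: g, f, r, r
typing: well-typed — term : (T3 -> T1) -> (T2 -> (T3 -> T1) -> T3) -> T3
ordered: ✗ — repeated use of r ×2; needs weakening: q unused
linear: ✗ — repeated use of r ×2; needs weakening: q unused
affine: ✗ — repeated use of r ×2
relevant: ✗ — needs weakening: q unused
unrestricted: ✓ — type-checks ((T3 -> T1) -> (T2 -> (T3 -> T1) -> T3) -> T3) and nothing is barred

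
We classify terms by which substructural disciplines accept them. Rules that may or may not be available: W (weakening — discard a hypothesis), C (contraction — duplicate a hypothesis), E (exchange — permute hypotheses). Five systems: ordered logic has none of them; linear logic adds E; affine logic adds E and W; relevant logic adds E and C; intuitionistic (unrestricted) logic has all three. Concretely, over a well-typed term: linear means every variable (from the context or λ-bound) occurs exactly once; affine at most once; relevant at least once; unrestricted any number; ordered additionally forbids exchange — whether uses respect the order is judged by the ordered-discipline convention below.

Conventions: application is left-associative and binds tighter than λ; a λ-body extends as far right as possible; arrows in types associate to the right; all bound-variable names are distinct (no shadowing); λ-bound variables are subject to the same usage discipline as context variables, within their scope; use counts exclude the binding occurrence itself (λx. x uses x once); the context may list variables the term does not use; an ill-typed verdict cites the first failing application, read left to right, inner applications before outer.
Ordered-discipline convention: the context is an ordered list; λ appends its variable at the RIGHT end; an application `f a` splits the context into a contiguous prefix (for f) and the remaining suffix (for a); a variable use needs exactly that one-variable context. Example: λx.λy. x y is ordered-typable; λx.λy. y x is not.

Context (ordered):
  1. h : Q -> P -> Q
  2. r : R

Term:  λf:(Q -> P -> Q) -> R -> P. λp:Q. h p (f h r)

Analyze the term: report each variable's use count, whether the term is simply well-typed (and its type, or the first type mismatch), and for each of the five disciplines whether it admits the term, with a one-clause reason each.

variable uses: h ×2; r ×1; f (bound) ×1; p (bound) ×1
uses in reading order: h, p, f, h, r
typing: ✓ — ((Q -> P -> Q) -> R -> P) -> Q -> Q
ordered: ✗, h ×2 used more than once (contraction)
linear: ✗, h ×2 used more than once (contraction)
affine: ✗, h ×2 used more than once (contraction)
relevant: ✓, h, r, f, p: all used, weakening unneeded
unrestricted: ✓, type-checks (((Q -> P -> Q) -> R -> P) -> Q -> Q) and nothing is barred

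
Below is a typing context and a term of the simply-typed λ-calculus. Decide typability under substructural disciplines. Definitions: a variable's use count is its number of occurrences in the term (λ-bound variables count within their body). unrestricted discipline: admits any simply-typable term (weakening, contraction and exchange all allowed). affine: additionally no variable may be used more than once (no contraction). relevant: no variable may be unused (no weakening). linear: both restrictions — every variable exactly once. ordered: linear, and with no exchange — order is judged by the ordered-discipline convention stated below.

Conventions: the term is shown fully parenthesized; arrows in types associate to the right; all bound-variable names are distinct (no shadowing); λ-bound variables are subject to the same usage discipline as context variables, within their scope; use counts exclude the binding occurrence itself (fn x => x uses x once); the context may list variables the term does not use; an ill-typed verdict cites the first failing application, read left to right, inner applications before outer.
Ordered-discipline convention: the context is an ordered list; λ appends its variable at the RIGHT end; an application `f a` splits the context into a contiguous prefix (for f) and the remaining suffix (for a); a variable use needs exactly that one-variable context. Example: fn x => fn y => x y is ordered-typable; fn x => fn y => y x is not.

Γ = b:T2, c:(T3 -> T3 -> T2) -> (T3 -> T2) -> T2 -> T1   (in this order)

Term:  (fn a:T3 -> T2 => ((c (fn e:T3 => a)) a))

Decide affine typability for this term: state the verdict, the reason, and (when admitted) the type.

no — uses contraction: a ×2
use counts: b: 0; c: 1; a (bound): 2; e (bound): 0
order of uses: c, a, a
typing: ✓ — (T3 -> T2) -> T2 -> T1
across the five disciplines: ordered ✗ | linear ✗ | affine ✗ | relevant ✗ | unrestricted ✓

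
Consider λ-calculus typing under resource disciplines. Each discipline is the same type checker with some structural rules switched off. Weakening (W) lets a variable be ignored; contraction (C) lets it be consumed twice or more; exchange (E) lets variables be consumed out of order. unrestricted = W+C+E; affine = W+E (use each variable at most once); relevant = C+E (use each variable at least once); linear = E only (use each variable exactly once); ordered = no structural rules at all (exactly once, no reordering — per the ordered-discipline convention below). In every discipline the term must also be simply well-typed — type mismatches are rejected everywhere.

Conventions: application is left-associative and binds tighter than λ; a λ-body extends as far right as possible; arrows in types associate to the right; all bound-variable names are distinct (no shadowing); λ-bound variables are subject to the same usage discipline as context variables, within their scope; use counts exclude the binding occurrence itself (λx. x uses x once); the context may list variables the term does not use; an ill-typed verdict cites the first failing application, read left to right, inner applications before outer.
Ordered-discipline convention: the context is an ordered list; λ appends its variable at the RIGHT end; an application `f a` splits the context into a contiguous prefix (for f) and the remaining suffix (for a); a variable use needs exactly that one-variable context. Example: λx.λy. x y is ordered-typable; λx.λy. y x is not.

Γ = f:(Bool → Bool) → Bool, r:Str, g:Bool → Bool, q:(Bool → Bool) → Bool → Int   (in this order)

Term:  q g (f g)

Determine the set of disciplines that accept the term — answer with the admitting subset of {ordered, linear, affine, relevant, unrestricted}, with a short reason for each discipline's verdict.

admitting disciplines: unrestricted
variable uses: f ×1, r ×0, g ×2, q ×1
left-to-right use order: q, g, f, g
typing: well-typed — term : Int
ordered: ✗, g ×2 used more than once (contraction); r left unused
linear: ✗, g ×2 used more than once (contraction); r left unused
affine: ✗, g ×2 used more than once (contraction)
relevant: ✗, r left unused
unrestricted: ✓, well-typed at Int; no restrictions here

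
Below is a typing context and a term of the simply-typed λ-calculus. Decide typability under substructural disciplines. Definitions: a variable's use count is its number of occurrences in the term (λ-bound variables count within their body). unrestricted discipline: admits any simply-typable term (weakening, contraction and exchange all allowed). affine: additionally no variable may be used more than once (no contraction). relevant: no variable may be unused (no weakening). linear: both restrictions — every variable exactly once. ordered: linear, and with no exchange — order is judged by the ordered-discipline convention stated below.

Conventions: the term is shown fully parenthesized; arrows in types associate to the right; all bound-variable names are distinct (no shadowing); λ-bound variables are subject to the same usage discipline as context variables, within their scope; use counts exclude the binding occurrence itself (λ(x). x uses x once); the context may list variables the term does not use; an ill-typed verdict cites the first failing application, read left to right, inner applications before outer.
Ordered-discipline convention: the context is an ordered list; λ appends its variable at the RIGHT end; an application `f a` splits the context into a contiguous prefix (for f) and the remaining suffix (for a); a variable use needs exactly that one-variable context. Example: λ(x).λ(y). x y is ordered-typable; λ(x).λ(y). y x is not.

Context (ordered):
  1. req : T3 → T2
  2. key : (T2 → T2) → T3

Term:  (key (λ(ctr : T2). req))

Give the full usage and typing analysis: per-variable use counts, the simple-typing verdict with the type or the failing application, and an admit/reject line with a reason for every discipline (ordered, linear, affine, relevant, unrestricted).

counts: req=1; key=1; ctr (bound)=0
uses in reading order: key, req
typing: ill-typed: an application expects T2 → T2 but receives T2 → T3 → T2
ordered: ✗, the type mismatch rejects it
linear: ✗, not simply typable
affine: ✗, fails simple typing
relevant: ✗, a type mismatch blocks all five
unrestricted: ✗, the type mismatch rejects it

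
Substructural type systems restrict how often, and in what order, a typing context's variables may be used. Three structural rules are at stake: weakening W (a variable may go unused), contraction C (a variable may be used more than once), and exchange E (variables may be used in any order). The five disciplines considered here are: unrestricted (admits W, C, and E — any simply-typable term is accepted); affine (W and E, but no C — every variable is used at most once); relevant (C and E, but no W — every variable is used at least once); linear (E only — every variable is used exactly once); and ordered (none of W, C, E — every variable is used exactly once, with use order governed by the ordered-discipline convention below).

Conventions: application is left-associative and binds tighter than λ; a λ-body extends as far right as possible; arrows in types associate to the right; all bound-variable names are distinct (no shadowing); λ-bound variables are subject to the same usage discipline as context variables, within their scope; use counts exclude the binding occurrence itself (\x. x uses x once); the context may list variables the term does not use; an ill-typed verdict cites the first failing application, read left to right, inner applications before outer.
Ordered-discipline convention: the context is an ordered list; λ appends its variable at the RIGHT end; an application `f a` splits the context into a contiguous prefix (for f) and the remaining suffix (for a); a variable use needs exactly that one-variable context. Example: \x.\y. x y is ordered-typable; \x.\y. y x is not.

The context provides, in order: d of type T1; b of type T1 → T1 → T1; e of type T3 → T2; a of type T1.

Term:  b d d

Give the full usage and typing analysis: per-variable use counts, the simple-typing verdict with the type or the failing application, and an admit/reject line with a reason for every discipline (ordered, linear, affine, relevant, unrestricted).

counts: d ×2, b ×1, e ×0, a ×0
uses in reading order: b, d, d
typing: well-typed — term : T1
ordered ✗ (uses contraction: d ×2; needs weakening: e, a unused)
linear ✗ (uses contraction: d ×2; needs weakening: e, a unused)
affine ✗ (uses contraction: d ×2)
relevant ✗ (needs weakening: e, a unused)
unrestricted ✓ (typability at T1 is all that's needed)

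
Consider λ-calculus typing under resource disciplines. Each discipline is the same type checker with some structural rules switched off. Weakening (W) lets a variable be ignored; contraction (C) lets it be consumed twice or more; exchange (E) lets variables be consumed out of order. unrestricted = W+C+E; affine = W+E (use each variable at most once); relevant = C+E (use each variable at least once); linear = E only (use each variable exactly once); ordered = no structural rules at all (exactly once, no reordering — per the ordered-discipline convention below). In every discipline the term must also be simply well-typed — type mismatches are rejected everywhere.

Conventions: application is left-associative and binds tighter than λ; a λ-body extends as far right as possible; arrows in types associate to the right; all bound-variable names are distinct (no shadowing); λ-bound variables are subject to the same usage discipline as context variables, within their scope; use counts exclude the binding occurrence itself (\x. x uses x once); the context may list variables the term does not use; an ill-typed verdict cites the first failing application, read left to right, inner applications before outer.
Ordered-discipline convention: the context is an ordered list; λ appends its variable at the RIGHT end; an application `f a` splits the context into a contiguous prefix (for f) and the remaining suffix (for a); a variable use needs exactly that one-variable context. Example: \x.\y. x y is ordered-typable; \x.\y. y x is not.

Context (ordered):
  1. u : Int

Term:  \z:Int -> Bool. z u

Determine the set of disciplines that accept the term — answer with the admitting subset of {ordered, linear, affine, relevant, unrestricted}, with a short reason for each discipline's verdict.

admitted by: linear, affine, relevant, unrestricted
counts: u: 1; z (λ-bound): 1
left-to-right use order: z, u
typing: well-typed — term : (Int -> Bool) -> Bool
ordered ✗ (no ordered split (uses run z, u))
linear ✓ (exactly-once usage across u, z)
affine ✓ (no duplicate uses among u, z)
relevant ✓ (at least one use each (u, z))
unrestricted ✓ (type-checks ((Int -> Bool) -> Bool) and nothing is barred)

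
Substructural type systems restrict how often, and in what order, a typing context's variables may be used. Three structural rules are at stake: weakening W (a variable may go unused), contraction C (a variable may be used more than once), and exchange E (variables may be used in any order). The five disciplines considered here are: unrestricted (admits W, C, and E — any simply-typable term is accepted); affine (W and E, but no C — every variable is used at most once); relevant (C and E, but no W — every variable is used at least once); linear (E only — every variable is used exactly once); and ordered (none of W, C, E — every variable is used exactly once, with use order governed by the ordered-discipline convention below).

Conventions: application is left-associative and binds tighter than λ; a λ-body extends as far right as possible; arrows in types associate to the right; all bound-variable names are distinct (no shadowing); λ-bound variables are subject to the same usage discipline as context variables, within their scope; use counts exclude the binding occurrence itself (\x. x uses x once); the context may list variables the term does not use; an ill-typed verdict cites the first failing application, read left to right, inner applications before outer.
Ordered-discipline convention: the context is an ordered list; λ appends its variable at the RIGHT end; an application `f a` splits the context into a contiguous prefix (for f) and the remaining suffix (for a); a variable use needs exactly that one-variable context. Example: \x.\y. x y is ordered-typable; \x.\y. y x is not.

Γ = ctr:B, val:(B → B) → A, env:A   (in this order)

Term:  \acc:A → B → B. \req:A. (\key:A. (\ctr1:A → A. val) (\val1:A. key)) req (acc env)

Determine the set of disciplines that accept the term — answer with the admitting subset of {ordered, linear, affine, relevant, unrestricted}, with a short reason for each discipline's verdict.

admitting disciplines: affine, unrestricted
use counts: ctr: 0; val: 1; env: 1; acc [bound]: 1; req [bound]: 1; key [bound]: 1; ctr1 [bound]: 0; val1 [bound]: 0
order of uses: val, key, req, acc, env
typing: ✓ — (A → B → B) → A → A
ordered: ✗ — ctr, ctr1, val1 left unused
linear: ✗ — ctr, ctr1, val1 left unused
affine: ✓ — no duplicate uses among ctr, val, env, acc, req, key, ctr1, val1
relevant: ✗ — ctr, ctr1, val1 left unused
unrestricted: ✓ — type-checks ((A → B → B) → A → A) and nothing is barred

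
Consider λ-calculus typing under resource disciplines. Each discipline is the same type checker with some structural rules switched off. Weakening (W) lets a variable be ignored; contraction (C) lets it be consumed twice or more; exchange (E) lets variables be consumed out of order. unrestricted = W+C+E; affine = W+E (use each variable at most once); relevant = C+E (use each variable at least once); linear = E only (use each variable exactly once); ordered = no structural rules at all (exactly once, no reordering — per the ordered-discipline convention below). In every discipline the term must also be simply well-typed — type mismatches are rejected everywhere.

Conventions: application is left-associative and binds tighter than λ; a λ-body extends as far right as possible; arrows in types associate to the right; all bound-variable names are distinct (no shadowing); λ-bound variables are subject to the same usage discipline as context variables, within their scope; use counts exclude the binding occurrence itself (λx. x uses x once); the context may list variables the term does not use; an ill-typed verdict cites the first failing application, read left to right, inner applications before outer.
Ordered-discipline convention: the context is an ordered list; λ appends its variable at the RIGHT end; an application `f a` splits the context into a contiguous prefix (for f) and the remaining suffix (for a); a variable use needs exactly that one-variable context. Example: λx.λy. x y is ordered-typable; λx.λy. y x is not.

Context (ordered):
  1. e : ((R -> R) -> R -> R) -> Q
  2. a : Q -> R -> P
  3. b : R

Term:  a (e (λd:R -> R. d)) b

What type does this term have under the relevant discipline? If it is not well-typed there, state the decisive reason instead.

term : P
use counts: e: 1; a: 1; b: 1; d [bound]: 1
left-to-right use order: a, e, d, b
typing: well-typed at P
per-discipline verdicts: ordered ✗ · linear ✓ · affine ✓ · relevant ✓ · unrestricted ✓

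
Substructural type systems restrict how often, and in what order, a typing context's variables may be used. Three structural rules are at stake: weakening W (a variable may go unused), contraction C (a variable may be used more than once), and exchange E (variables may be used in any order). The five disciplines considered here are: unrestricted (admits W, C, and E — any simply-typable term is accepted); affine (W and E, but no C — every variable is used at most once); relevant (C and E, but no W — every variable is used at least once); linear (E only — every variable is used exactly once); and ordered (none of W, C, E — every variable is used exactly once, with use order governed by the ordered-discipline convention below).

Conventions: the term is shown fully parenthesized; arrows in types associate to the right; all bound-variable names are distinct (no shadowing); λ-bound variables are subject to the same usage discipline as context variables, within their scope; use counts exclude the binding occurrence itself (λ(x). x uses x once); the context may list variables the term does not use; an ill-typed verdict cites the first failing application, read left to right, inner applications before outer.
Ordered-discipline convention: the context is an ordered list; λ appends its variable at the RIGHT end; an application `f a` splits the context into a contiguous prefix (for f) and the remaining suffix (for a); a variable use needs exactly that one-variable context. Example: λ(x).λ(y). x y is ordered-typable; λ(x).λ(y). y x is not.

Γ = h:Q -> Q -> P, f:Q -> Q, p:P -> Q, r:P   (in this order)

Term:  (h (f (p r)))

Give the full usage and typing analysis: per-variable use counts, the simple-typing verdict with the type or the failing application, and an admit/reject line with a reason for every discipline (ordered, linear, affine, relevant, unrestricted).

counts: h: 1×; f: 1×; p: 1×; r: 1×
left-to-right use order: h, f, p, r
typing: the term checks, with type Q -> P
ordered: ✓ — single-use (h, f, p, r), ordered derivation ok
linear: ✓ — single use per variable (h, f, p, r)
affine: ✓ — no duplicate uses among h, f, p, r
relevant: ✓ — none of h, f, p, r goes unused
unrestricted: ✓ — well-typed at Q -> P; no restrictions here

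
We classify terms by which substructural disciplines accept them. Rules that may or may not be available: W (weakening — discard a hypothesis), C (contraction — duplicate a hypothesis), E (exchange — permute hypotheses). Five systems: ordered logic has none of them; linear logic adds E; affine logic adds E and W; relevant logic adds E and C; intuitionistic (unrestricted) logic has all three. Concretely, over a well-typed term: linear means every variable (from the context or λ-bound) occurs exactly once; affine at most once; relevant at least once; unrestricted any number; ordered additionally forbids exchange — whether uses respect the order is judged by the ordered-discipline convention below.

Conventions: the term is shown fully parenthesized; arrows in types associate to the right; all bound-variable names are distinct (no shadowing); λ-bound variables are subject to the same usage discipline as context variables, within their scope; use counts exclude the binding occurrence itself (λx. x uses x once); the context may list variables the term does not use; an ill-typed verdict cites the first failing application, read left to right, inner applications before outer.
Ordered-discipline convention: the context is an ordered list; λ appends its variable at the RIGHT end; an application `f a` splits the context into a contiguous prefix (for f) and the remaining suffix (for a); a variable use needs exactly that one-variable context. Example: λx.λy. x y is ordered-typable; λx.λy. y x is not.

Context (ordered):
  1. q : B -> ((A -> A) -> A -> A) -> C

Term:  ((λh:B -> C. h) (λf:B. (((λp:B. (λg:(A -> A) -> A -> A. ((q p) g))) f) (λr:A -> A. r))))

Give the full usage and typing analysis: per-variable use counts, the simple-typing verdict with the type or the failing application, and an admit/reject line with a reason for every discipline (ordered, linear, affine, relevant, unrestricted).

usage: q: 1; h (bound): 1; f (bound): 1; p (bound): 1; g (bound): 1; r (bound): 1
use order (left to right): h, q, p, g, f, r
typing: well-typed — term : B -> C
ordered ✓ (q, h, f, p, g, r: once each, no exchange needed)
linear ✓ (single use per variable (q, h, f, p, g, r))
affine ✓ (q, h, f, p, g, r: no repeats, contraction unneeded)
relevant ✓ (at least one use each (q, h, f, p, g, r))
unrestricted ✓ (simply typable at B -> C; W, C, E all held)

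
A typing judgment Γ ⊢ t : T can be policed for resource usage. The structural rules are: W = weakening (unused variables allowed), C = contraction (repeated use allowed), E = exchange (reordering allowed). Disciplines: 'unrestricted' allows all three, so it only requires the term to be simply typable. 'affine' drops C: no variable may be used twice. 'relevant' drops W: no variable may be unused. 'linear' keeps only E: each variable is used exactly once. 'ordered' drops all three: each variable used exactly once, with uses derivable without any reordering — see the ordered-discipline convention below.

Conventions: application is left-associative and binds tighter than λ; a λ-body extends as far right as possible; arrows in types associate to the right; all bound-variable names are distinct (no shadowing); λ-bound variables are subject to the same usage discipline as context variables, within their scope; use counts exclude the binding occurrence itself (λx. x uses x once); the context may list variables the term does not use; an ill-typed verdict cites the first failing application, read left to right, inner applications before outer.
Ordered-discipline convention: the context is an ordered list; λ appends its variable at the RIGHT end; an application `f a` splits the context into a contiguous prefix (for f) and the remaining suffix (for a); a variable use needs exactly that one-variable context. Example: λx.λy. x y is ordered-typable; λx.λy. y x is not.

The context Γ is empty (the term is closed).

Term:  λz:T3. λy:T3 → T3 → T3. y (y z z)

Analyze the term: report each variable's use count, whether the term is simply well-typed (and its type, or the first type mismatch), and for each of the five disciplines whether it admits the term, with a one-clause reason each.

usage: z (bound): 2×; y (bound): 2×
order of uses: y, y, z, z
typing: well-typed at T3 → (T3 → T3 → T3) → T3 → T3
ordered: ✗, needs contraction — z ×2, y ×2
linear: ✗, needs contraction — z ×2, y ×2
affine: ✗, needs contraction — z ×2, y ×2
relevant: ✓, every one of z, y appears
unrestricted: ✓, typability at T3 → (T3 → T3 → T3) → T3 → T3 is all that's needed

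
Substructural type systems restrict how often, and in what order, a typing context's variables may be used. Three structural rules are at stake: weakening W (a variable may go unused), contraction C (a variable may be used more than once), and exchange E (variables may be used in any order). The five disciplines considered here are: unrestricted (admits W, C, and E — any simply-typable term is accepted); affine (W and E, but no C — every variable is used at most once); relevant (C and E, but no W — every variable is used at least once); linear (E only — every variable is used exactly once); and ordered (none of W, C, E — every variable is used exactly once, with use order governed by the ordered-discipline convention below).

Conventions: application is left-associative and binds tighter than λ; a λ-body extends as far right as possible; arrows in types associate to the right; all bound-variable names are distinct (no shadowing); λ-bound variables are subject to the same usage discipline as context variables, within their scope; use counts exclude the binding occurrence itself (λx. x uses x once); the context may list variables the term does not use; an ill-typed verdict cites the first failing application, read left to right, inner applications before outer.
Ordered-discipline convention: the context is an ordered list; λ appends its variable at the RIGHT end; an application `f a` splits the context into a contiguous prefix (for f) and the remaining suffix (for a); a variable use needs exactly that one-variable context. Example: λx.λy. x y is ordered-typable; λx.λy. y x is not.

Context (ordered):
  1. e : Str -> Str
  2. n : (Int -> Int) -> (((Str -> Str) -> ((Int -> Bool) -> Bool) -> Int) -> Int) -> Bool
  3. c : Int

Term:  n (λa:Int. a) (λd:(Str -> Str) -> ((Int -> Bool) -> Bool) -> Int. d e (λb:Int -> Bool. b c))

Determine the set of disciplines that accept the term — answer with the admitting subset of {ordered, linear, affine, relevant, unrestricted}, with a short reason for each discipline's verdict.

accepted by: linear, affine, relevant, unrestricted
use counts: e=1; n=1; c=1; a (λ-bound)=1; d (λ-bound)=1; b (λ-bound)=1
order of uses: n, a, d, e, b, c
typing: well-typed — term : Bool
ordered ✗ (no ordered split (uses run n, a, d, e, b, c))
linear ✓ (single use per variable (e, n, c, a, d, b))
affine ✓ (no duplicate uses among e, n, c, a, d, b)
relevant ✓ (every one of e, n, c, a, d, b appears)
unrestricted ✓ (typability at Bool is all that's needed)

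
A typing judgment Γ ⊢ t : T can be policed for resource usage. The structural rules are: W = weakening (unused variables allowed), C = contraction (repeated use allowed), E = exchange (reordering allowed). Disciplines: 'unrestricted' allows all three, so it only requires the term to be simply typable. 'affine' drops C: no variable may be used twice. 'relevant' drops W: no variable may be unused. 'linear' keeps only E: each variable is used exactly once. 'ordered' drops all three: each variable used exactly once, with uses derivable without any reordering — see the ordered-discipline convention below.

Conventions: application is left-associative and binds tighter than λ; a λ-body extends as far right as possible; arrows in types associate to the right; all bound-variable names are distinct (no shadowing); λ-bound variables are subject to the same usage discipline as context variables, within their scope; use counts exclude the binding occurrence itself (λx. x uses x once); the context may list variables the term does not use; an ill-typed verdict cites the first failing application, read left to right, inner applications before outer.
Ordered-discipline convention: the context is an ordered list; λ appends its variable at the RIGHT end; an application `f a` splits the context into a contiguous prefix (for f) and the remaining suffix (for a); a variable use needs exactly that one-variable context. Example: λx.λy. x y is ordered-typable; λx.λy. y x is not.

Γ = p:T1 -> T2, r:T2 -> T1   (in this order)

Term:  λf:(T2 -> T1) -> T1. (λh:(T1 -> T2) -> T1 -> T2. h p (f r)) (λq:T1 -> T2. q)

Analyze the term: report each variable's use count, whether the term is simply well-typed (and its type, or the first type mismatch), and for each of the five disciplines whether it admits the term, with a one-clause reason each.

usage: p ×1, r ×1, f (bound) ×1, h (bound) ×1, q (bound) ×1
left-to-right use order: h, p, f, r, q
typing: well-typed — term : ((T2 -> T1) -> T1) -> T2
ordered ✗ (no contiguous prefix/suffix split fits h, p, f, r, q)
linear ✓ (each of p, r, f, h, q used exactly once)
affine ✓ (none of p, r, f, h, q used more than once)
relevant ✓ (p, r, f, h, q: all used, weakening unneeded)
unrestricted ✓ (well-typed at ((T2 -> T1) -> T1) -> T2; no restrictions here)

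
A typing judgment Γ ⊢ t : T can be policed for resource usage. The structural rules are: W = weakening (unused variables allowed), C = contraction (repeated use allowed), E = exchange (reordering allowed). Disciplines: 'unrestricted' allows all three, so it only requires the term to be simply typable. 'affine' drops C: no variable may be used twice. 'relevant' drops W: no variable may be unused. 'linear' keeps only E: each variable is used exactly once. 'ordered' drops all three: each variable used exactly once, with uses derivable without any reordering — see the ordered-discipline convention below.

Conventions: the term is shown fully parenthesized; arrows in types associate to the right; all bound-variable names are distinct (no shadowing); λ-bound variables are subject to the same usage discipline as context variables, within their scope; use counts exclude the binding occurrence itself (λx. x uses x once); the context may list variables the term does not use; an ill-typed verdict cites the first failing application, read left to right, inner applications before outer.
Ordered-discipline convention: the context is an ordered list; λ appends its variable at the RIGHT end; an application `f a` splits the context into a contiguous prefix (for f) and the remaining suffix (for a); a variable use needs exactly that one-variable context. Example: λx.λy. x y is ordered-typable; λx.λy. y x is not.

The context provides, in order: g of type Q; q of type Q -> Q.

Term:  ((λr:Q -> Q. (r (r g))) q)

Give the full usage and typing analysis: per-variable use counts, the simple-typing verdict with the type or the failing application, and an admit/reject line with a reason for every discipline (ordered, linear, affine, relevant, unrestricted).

use counts: g: 1; q: 1; r (λ-bound): 2
order of uses: r, r, g, q
typing: ✓ — Q
ordered: ✗ — uses contraction: r ×2
linear: ✗ — uses contraction: r ×2
affine: ✗ — uses contraction: r ×2
relevant: ✓ — none of g, q, r goes unused
unrestricted: ✓ — typability at Q is all that's needed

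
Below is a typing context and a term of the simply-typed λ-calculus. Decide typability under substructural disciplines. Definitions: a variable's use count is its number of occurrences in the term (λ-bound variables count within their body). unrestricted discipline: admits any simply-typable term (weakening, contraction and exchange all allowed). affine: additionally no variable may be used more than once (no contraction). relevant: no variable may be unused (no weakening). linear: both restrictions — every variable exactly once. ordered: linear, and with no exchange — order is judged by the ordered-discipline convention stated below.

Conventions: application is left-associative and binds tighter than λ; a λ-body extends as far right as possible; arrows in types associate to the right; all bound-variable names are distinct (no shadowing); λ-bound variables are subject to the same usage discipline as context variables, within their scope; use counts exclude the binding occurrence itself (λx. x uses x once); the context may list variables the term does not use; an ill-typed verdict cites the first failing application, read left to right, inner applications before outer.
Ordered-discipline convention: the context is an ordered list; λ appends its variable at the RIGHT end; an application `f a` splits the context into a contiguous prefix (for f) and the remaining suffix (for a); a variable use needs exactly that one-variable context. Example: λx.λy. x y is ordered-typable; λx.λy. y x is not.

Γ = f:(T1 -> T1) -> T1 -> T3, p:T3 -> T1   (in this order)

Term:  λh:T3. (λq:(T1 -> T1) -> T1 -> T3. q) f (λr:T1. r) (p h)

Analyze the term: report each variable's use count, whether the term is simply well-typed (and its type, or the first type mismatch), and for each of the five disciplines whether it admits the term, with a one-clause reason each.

counts: f ×1; p ×1; h (bound) ×1; q (bound) ×1; r (bound) ×1
use order (left to right): q, f, r, p, h
typing: the term checks, with type T3 -> T3
ordered ✓ (single-use (f, p, h, q, r), ordered derivation ok)
linear ✓ (single use per variable (f, p, h, q, r))
affine ✓ (f, p, h, q, r: no repeats, contraction unneeded)
relevant ✓ (at least one use each (f, p, h, q, r))
unrestricted ✓ (simply typable at T3 -> T3; W, C, E all held)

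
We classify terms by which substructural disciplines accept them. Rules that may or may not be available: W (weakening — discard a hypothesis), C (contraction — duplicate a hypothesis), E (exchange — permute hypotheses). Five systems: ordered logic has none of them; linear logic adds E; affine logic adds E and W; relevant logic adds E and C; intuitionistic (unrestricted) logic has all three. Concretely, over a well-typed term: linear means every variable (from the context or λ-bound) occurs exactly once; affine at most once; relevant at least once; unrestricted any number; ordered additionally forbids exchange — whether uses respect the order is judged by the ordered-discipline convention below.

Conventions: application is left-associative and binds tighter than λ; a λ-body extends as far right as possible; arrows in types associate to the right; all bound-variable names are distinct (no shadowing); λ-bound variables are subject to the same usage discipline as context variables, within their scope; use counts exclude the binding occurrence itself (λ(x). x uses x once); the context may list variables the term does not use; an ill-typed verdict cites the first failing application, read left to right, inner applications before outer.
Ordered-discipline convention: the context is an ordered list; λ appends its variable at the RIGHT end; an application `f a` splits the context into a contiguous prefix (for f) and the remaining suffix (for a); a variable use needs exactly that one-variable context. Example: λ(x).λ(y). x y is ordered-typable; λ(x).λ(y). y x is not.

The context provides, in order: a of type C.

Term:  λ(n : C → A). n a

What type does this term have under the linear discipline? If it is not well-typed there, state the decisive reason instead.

term : (C → A) → A
usage: a ×1, n (λ-bound) ×1
left-to-right use order: n, a
typing: well-typed — term : (C → A) → A
summary: ordered ✗ · linear ✓ · affine ✓ · relevant ✓ · unrestricted ✓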